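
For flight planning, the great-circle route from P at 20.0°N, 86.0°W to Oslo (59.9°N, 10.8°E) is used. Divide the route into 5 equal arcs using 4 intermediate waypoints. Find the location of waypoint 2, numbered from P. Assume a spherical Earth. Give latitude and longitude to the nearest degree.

≈ 45°N, 65°W

The haversine formula gives a central angle δ ≈ 1.328 rad (76.1°) between the endpoints.
Interpolate at f = 2/5 with slerp weights a = sin((1−f)δ)/sin δ ≈ 0.737, b = sin(fδ)/sin δ ≈ 0.522.
p = a·p₁ + b·p₂ ≈ (0.305, -0.642, 0.704); φ = arcsin(p_z) ≈ 44.71°, λ = atan2(p_y, p_x) ≈ -64.55°.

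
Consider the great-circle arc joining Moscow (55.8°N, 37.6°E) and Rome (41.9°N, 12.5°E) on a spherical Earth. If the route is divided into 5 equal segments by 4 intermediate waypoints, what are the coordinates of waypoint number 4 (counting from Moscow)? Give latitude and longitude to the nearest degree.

Write both endpoints as unit vectors p₁, p₂ with components (cos φ cos λ, cos φ sin λ, sin φ).
The central angle between the endpoints is δ = arccos(p₁·p₂) ≈ 0.373 rad (21.4°).
Interpolate at f = 4/5 with slerp weights a = sin((1−f)δ)/sin δ ≈ 0.205, b = sin(fδ)/sin δ ≈ 0.807.
p = a·p₁ + b·p₂ ≈ (0.677, 0.200, 0.708); φ = arcsin(p_z) ≈ 45.07°, λ = atan2(p_y, p_x) ≈ 16.46°.

≈ 45°N, 16°E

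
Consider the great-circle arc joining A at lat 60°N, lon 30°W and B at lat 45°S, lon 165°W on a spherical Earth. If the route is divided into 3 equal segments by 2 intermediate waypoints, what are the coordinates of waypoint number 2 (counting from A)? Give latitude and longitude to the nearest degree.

≈ lat 4°S, lon 133°W

From cos δ = sin φ₁ sin φ₂ + cos φ₁ cos φ₂ cos Δλ, the central angle is δ ≈ 2.611 rad (149.6°).
Interpolate at f = 2/3 with slerp weights a = sin((1−f)δ)/sin δ ≈ 1.510, b = sin(fδ)/sin δ ≈ 1.947.
p = a·p₁ + b·p₂ ≈ (-0.676, -0.734, -0.069); φ = arcsin(p_z) ≈ -3.95°, λ = atan2(p_y, p_x) ≈ -132.65°.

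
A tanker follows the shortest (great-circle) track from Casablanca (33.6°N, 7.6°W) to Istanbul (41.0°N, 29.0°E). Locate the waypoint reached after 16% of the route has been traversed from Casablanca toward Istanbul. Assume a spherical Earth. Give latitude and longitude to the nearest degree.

From cos δ = sin φ₁ sin φ₂ + cos φ₁ cos φ₂ cos Δλ, the central angle is δ ≈ 0.520 rad (29.8°).
Interpolate at f = 0.16 with slerp weights a = sin((1−f)δ)/sin δ ≈ 0.851, b = sin(fδ)/sin δ ≈ 0.167.
p = a·p₁ + b·p₂ ≈ (0.813, -0.033, 0.581); φ = arcsin(p_z) ≈ 35.51°, λ = atan2(p_y, p_x) ≈ -2.29°.

≈ 36°N, 2°W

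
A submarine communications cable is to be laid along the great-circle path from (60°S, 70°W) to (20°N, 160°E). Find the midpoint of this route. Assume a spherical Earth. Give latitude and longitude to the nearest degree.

≈ (36°S, 168°W)

Write both endpoints as unit vectors p₁, p₂ with components (cos φ cos λ, cos φ sin λ, sin φ).
The central angle between the endpoints is δ = arccos(p₁·p₂) ≈ 2.212 rad (126.7°).
Interpolate at f = 1/2 with slerp weights a = sin((1−f)δ)/sin δ ≈ 1.116, b = sin(fδ)/sin δ ≈ 1.116.
p = a·p₁ + b·p₂ ≈ (-0.794, -0.166, -0.585); φ = arcsin(p_z) ≈ -35.77°, λ = atan2(p_y, p_x) ≈ -168.22°.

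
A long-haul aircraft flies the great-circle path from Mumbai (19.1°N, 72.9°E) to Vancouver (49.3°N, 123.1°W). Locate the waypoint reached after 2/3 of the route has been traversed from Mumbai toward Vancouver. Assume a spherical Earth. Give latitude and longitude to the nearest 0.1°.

Convert each endpoint to a unit vector on the sphere (x = cos φ cos λ, y = cos φ sin λ, z = sin φ).
The central angle between the endpoints is δ = arccos(p₁·p₂) ≈ 1.922 rad (110.1°).
Interpolate at f = 2/3 with slerp weights a = sin((1−f)δ)/sin δ ≈ 0.637, b = sin(fδ)/sin δ ≈ 1.021.
p = a·p₁ + b·p₂ ≈ (-0.187, 0.017, 0.982); φ = arcsin(p_z) ≈ 79.20°, λ = atan2(p_y, p_x) ≈ 174.67°.

≈ 79.2°N, 174.7°E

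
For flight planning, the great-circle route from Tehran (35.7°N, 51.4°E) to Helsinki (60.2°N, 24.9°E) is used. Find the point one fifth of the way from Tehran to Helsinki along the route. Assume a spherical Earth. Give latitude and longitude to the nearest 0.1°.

The haversine formula gives a central angle δ ≈ 0.521 rad (29.8°) between the endpoints.
Interpolate at f = 1/5 with slerp weights a = sin((1−f)δ)/sin δ ≈ 0.813, b = sin(fδ)/sin δ ≈ 0.209.
p = a·p₁ + b·p₂ ≈ (0.506, 0.560, 0.656); φ = arcsin(p_z) ≈ 40.99°, λ = atan2(p_y, p_x) ≈ 47.88°.

≈ (41.0°N, 47.9°E)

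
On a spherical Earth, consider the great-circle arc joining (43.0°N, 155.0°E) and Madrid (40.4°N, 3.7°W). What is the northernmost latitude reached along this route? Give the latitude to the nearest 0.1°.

The great circle lies in the plane with unit normal n̂ = (p₁ × p₂)/|p₁ × p₂|.
Here n̂_z ≈ -0.203; the vertex latitude is φ_max = arccos|n̂_z| ≈ 78.3°.
Check via Clairaut: cos φ_max = |cos φ₁| · sin C = cos(43.0°)·sin(16.1°) ≈ 0.203, again giving ≈ 78.3°.

≈ 78.3°N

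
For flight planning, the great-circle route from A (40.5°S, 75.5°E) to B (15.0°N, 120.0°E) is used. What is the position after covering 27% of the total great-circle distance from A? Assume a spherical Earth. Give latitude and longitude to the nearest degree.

≈ (27°S, 91°E)

Convert each endpoint to a unit vector on the sphere (x = cos φ cos λ, y = cos φ sin λ, z = sin φ).
The central angle between the endpoints is δ = arccos(p₁·p₂) ≈ 1.207 rad (69.2°).
Interpolate at f = 0.27 with slerp weights a = sin((1−f)δ)/sin δ ≈ 0.825, b = sin(fδ)/sin δ ≈ 0.343.
p = a·p₁ + b·p₂ ≈ (-0.008, 0.894, -0.447); φ = arcsin(p_z) ≈ -26.58°, λ = atan2(p_y, p_x) ≈ 90.53°.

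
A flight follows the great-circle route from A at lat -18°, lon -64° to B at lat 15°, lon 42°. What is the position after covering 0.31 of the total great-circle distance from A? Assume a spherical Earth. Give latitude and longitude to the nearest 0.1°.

≈ lat -9.4°, lon -30.1°

The haversine formula gives a central angle δ ≈ 1.910 rad (109.5°) between the endpoints.
Interpolate at f = 0.31 with slerp weights a = sin((1−f)δ)/sin δ ≈ 1.027, b = sin(fδ)/sin δ ≈ 0.592.
p = a·p₁ + b·p₂ ≈ (0.853, -0.495, -0.164); φ = arcsin(p_z) ≈ -9.45°, λ = atan2(p_y, p_x) ≈ -30.13°.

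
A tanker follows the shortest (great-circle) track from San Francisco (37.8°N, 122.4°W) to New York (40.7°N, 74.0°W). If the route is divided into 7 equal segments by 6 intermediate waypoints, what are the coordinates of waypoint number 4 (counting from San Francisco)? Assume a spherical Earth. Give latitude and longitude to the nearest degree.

Write both endpoints as unit vectors p₁, p₂ with components (cos φ cos λ, cos φ sin λ, sin φ).
The central angle between the endpoints is δ = arccos(p₁·p₂) ≈ 0.648 rad (37.1°).
Interpolate at f = 4/7 with slerp weights a = sin((1−f)δ)/sin δ ≈ 0.454, b = sin(fδ)/sin δ ≈ 0.600.
p = a·p₁ + b·p₂ ≈ (-0.067, -0.740, 0.669); φ = arcsin(p_z) ≈ 42.02°, λ = atan2(p_y, p_x) ≈ -95.18°.

≈ 42°N, 95°W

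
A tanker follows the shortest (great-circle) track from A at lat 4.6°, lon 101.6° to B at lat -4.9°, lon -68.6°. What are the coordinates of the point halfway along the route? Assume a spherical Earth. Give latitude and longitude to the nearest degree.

≈ lat -2°, lon 17°

The haversine formula gives a central angle δ ≈ 2.971 rad (170.2°) between the endpoints.
Interpolate at f = 1/2 with slerp weights a = sin((1−f)δ)/sin δ ≈ 5.871, b = sin(fδ)/sin δ ≈ 5.871.
p = a·p₁ + b·p₂ ≈ (0.958, 0.286, -0.031); φ = arcsin(p_z) ≈ -1.76°, λ = atan2(p_y, p_x) ≈ 16.65°.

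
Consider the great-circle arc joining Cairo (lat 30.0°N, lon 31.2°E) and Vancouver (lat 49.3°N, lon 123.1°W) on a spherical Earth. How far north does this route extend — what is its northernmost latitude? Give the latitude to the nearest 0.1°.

The great circle lies in the plane with unit normal n̂ = (p₁ × p₂)/|p₁ × p₂|.
Here n̂_z ≈ -0.247; the vertex latitude is φ_max = arccos|n̂_z| ≈ 75.7°.
Check via Clairaut: cos φ_max = |cos φ₁| · sin C = cos(30.0°)·sin(16.6°) ≈ 0.247, again giving ≈ 75.7°.

≈ 75.7°N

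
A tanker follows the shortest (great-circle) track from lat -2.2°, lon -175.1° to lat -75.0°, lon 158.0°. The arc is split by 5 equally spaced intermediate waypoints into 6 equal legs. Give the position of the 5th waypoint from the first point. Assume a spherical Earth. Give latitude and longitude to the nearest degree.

≈ lat -63°, lon 171°

Write both endpoints as unit vectors p₁, p₂ with components (cos φ cos λ, cos φ sin λ, sin φ).
The central angle between the endpoints is δ = arccos(p₁·p₂) ≈ 1.300 rad (74.5°).
Interpolate at f = 5/6 with slerp weights a = sin((1−f)δ)/sin δ ≈ 0.223, b = sin(fδ)/sin δ ≈ 0.917.
p = a·p₁ + b·p₂ ≈ (-0.442, 0.070, -0.894); φ = arcsin(p_z) ≈ -63.41°, λ = atan2(p_y, p_x) ≈ 171.02°.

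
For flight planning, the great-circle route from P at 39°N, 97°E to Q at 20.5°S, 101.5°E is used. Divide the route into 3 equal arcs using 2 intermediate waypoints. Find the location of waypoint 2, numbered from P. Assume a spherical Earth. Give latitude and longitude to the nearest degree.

Convert each endpoint to a unit vector on the sphere (x = cos φ cos λ, y = cos φ sin λ, z = sin φ).
The central angle between the endpoints is δ = arccos(p₁·p₂) ≈ 1.041 rad (59.6°).
Interpolate at f = 2/3 with slerp weights a = sin((1−f)δ)/sin δ ≈ 0.394, b = sin(fδ)/sin δ ≈ 0.741.
p = a·p₁ + b·p₂ ≈ (-0.176, 0.984, -0.012); φ = arcsin(p_z) ≈ -0.66°, λ = atan2(p_y, p_x) ≈ 100.12°.

≈ 1°S, 100°E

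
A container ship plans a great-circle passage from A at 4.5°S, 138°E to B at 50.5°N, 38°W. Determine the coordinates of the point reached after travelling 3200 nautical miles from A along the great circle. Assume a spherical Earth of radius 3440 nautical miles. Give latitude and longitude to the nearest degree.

The haversine formula gives a central angle δ ≈ 2.337 rad (133.9°) between the endpoints. The total great-circle distance is δ·R ≈ 2.337 × 3440 ≈ 8038 nmi, so the target fraction is f = 3200/8038 ≈ 0.398.
Interpolate at f ≈ 0.398 with slerp weights a = sin((1−f)δ)/sin δ ≈ 1.369, b = sin(fδ)/sin δ ≈ 1.112.
p = a·p₁ + b·p₂ ≈ (-0.456, 0.477, 0.751); φ = arcsin(p_z) ≈ 48.67°, λ = atan2(p_y, p_x) ≈ 133.71°.

≈ 49°N, 134°E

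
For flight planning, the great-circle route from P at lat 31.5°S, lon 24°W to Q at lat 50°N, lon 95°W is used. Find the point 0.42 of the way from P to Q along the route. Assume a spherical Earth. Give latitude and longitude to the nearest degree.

The haversine formula gives a central angle δ ≈ 1.794 rad (102.8°) between the endpoints.
Interpolate at f = 0.42 with slerp weights a = sin((1−f)δ)/sin δ ≈ 0.885, b = sin(fδ)/sin δ ≈ 0.702.
p = a·p₁ + b·p₂ ≈ (0.650, -0.756, 0.075); φ = arcsin(p_z) ≈ 4.32°, λ = atan2(p_y, p_x) ≈ -49.33°.

≈ lat 4°N, lon 49°W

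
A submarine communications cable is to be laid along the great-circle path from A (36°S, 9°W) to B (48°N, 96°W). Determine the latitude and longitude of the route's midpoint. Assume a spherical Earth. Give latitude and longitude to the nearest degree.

≈ (8°N, 47°W)

Write both endpoints as unit vectors p₁, p₂ with components (cos φ cos λ, cos φ sin λ, sin φ).
The central angle between the endpoints is δ = arccos(p₁·p₂) ≈ 1.992 rad (114.1°).
Interpolate at f = 1/2 with slerp weights a = sin((1−f)δ)/sin δ ≈ 0.919, b = sin(fδ)/sin δ ≈ 0.919.
p = a·p₁ + b·p₂ ≈ (0.670, -0.728, 0.143); φ = arcsin(p_z) ≈ 8.21°, λ = atan2(p_y, p_x) ≈ -47.37°.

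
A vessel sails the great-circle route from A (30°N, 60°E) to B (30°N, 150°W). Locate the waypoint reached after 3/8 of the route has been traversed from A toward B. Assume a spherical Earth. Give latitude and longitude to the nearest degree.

The haversine formula gives a central angle δ ≈ 1.982 rad (113.5°) between the endpoints.
Interpolate at f = 3/8 with slerp weights a = sin((1−f)δ)/sin δ ≈ 1.031, b = sin(fδ)/sin δ ≈ 0.738.
p = a·p₁ + b·p₂ ≈ (-0.107, 0.454, 0.885); φ = arcsin(p_z) ≈ 62.21°, λ = atan2(p_y, p_x) ≈ 103.27°.

≈ (62°N, 103°E)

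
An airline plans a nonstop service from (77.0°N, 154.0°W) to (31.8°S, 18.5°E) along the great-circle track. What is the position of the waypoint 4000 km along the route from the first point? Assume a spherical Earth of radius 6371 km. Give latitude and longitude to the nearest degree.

≈ (67°N, 13°E)

Write both endpoints as unit vectors p₁, p₂ with components (cos φ cos λ, cos φ sin λ, sin φ).
The central angle between the endpoints is δ = arccos(p₁·p₂) ≈ 2.350 rad (134.7°). The total great-circle distance is δ·R ≈ 2.350 × 6371 ≈ 14974 km, so the target fraction is f = 4000/14974 ≈ 0.267.
Interpolate at f ≈ 0.267 with slerp weights a = sin((1−f)δ)/sin δ ≈ 1.390, b = sin(fδ)/sin δ ≈ 0.826.
p = a·p₁ + b·p₂ ≈ (0.385, 0.086, 0.919); φ = arcsin(p_z) ≈ 66.79°, λ = atan2(p_y, p_x) ≈ 12.56°.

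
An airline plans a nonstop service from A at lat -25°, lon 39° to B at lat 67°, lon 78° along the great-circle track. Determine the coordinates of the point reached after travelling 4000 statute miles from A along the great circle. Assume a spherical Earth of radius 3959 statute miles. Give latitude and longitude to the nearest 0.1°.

The haversine formula gives a central angle δ ≈ 1.685 rad (96.5°) between the endpoints. The total great-circle distance is δ·R ≈ 1.685 × 3959 ≈ 6670 mi, so the target fraction is f = 4000/6670 ≈ 0.600.
Interpolate at f ≈ 0.600 with slerp weights a = sin((1−f)δ)/sin δ ≈ 0.629, b = sin(fδ)/sin δ ≈ 0.853.
p = a·p₁ + b·p₂ ≈ (0.512, 0.684, 0.519); φ = arcsin(p_z) ≈ 31.27°, λ = atan2(p_y, p_x) ≈ 53.20°.

≈ lat 31.3°, lon 53.2°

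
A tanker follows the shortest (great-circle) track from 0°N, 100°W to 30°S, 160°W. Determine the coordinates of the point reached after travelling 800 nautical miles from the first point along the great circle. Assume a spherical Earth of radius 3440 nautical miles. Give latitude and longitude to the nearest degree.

≈ 7°S, 111°W

Convert each endpoint to a unit vector on the sphere (x = cos φ cos λ, y = cos φ sin λ, z = sin φ).
The central angle between the endpoints is δ = arccos(p₁·p₂) ≈ 1.123 rad (64.3°). The total great-circle distance is δ·R ≈ 1.123 × 3440 ≈ 3863 nmi, so the target fraction is f = 800/3863 ≈ 0.207.
Interpolate at f ≈ 0.207 with slerp weights a = sin((1−f)δ)/sin δ ≈ 0.862, b = sin(fδ)/sin δ ≈ 0.256.
p = a·p₁ + b·p₂ ≈ (-0.358, -0.925, -0.128); φ = arcsin(p_z) ≈ -7.34°, λ = atan2(p_y, p_x) ≈ -111.15°.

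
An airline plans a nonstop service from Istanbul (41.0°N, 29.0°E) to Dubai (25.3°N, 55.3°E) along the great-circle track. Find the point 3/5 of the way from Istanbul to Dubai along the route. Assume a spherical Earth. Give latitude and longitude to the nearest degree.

Convert each endpoint to a unit vector on the sphere (x = cos φ cos λ, y = cos φ sin λ, z = sin φ).
The central angle between the endpoints is δ = arccos(p₁·p₂) ≈ 0.469 rad (26.9°).
Interpolate at f = 3/5 with slerp weights a = sin((1−f)δ)/sin δ ≈ 0.413, b = sin(fδ)/sin δ ≈ 0.614.
p = a·p₁ + b·p₂ ≈ (0.589, 0.608, 0.533); φ = arcsin(p_z) ≈ 32.23°, λ = atan2(p_y, p_x) ≈ 45.91°.

≈ (32°N, 46°E)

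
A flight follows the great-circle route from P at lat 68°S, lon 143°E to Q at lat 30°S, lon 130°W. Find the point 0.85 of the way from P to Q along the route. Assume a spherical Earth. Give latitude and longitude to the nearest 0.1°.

Convert each endpoint to a unit vector on the sphere (x = cos φ cos λ, y = cos φ sin λ, z = sin φ).
The central angle between the endpoints is δ = arccos(p₁·p₂) ≈ 1.069 rad (61.3°).
Interpolate at f = 0.85 with slerp weights a = sin((1−f)δ)/sin δ ≈ 0.182, b = sin(fδ)/sin δ ≈ 0.900.
p = a·p₁ + b·p₂ ≈ (-0.555, -0.556, -0.619); φ = arcsin(p_z) ≈ -38.22°, λ = atan2(p_y, p_x) ≈ -134.98°.

≈ lat 38.2°S, lon 135.0°W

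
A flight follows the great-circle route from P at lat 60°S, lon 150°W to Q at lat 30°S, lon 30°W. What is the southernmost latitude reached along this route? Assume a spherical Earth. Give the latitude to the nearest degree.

≈ 67°S

The great circle lies in the plane with unit normal n̂ = (p₁ × p₂)/|p₁ × p₂|.
Here n̂_z ≈ +0.384; the vertex latitude is φ_max = arccos|n̂_z| ≈ 67.4°.
Check via Clairaut: cos φ_max = |cos φ₁| · sin C = cos(60.0°)·sin(129.8°) ≈ 0.384, again giving ≈ 67.4°.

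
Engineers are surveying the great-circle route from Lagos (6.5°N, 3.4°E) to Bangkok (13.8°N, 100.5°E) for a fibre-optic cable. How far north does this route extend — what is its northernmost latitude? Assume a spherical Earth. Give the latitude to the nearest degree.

The great circle lies in the plane with unit normal n̂ = (p₁ × p₂)/|p₁ × p₂|.
Here n̂_z ≈ +0.962; the vertex latitude is φ_max = arccos|n̂_z| ≈ 15.9°.

≈ 16°N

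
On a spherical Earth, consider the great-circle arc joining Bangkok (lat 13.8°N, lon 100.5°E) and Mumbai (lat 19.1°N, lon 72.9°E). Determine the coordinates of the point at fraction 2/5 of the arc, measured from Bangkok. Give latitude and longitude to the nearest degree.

≈ lat 16°N, lon 90°E

The haversine formula gives a central angle δ ≈ 0.471 rad (27.0°) between the endpoints.
Interpolate at f = 2/5 with slerp weights a = sin((1−f)δ)/sin δ ≈ 0.614, b = sin(fδ)/sin δ ≈ 0.413.
p = a·p₁ + b·p₂ ≈ (0.006, 0.960, 0.282); φ = arcsin(p_z) ≈ 16.36°, λ = atan2(p_y, p_x) ≈ 89.65°.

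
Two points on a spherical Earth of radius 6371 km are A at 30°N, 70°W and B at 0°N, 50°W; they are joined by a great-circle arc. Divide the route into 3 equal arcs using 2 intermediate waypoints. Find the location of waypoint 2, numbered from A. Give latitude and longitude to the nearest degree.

≈ 10°N, 56°W

Write both endpoints as unit vectors p₁, p₂ with components (cos φ cos λ, cos φ sin λ, sin φ).
The central angle between the endpoints is δ = arccos(p₁·p₂) ≈ 0.620 rad (35.5°).
Interpolate at f = 2/3 with slerp weights a = sin((1−f)δ)/sin δ ≈ 0.353, b = sin(fδ)/sin δ ≈ 0.691.
p = a·p₁ + b·p₂ ≈ (0.549, -0.817, 0.177); φ = arcsin(p_z) ≈ 10.17°, λ = atan2(p_y, p_x) ≈ -56.10°.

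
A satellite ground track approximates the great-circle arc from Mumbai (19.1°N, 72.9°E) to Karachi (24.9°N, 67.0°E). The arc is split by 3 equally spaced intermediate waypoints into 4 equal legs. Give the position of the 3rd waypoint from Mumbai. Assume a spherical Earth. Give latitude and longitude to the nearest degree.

Write both endpoints as unit vectors p₁, p₂ with components (cos φ cos λ, cos φ sin λ, sin φ).
The central angle between the endpoints is δ = arccos(p₁·p₂) ≈ 0.139 rad (8.0°).
Interpolate at f = 3/4 with slerp weights a = sin((1−f)δ)/sin δ ≈ 0.251, b = sin(fδ)/sin δ ≈ 0.751.
p = a·p₁ + b·p₂ ≈ (0.336, 0.854, 0.398); φ = arcsin(p_z) ≈ 23.47°, λ = atan2(p_y, p_x) ≈ 68.52°.

≈ 23°N, 69°E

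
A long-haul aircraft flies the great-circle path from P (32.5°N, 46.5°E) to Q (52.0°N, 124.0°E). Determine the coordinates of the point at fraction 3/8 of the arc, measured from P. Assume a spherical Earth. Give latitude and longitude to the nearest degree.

≈ (46°N, 69°E)

Convert each endpoint to a unit vector on the sphere (x = cos φ cos λ, y = cos φ sin λ, z = sin φ).
The central angle between the endpoints is δ = arccos(p₁·p₂) ≈ 1.005 rad (57.6°).
Interpolate at f = 3/8 with slerp weights a = sin((1−f)δ)/sin δ ≈ 0.696, b = sin(fδ)/sin δ ≈ 0.436.
p = a·p₁ + b·p₂ ≈ (0.254, 0.648, 0.718); φ = arcsin(p_z) ≈ 45.86°, λ = atan2(p_y, p_x) ≈ 68.60°.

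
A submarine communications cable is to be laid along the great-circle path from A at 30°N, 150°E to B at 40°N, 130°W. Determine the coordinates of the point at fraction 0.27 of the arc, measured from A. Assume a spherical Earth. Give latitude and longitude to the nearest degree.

≈ 38°N, 168°E

From cos δ = sin φ₁ sin φ₂ + cos φ₁ cos φ₂ cos Δλ, the central angle is δ ≈ 1.119 rad (64.1°).
Interpolate at f = 0.27 with slerp weights a = sin((1−f)δ)/sin δ ≈ 0.810, b = sin(fδ)/sin δ ≈ 0.331.
p = a·p₁ + b·p₂ ≈ (-0.771, 0.157, 0.618); φ = arcsin(p_z) ≈ 38.15°, λ = atan2(p_y, p_x) ≈ 168.50°.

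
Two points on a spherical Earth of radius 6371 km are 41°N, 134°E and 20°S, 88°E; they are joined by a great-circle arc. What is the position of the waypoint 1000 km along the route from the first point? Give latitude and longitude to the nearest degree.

From cos δ = sin φ₁ sin φ₂ + cos φ₁ cos φ₂ cos Δλ, the central angle is δ ≈ 1.299 rad (74.4°). The total great-circle distance is δ·R ≈ 1.299 × 6371 ≈ 8277 km, so the target fraction is f = 1000/8277 ≈ 0.121.
Interpolate at f ≈ 0.121 with slerp weights a = sin((1−f)δ)/sin δ ≈ 0.944, b = sin(fδ)/sin δ ≈ 0.162.
p = a·p₁ + b·p₂ ≈ (-0.490, 0.665, 0.564); φ = arcsin(p_z) ≈ 34.33°, λ = atan2(p_y, p_x) ≈ 126.37°.

≈ 34°N, 126°E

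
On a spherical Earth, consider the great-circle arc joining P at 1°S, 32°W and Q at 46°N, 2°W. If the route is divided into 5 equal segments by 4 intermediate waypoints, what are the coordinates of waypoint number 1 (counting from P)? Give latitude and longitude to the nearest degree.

≈ 9°N, 27°W

The haversine formula gives a central angle δ ≈ 0.941 rad (53.9°) between the endpoints.
Interpolate at f = 1/5 with slerp weights a = sin((1−f)δ)/sin δ ≈ 0.846, b = sin(fδ)/sin δ ≈ 0.232.
p = a·p₁ + b·p₂ ≈ (0.878, -0.454, 0.152); φ = arcsin(p_z) ≈ 8.73°, λ = atan2(p_y, p_x) ≈ -27.33°.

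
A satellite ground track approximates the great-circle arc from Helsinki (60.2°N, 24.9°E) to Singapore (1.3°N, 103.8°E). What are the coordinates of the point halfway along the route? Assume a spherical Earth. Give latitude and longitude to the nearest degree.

≈ (37°N, 80°E)

Convert each endpoint to a unit vector on the sphere (x = cos φ cos λ, y = cos φ sin λ, z = sin φ).
The central angle between the endpoints is δ = arccos(p₁·p₂) ≈ 1.455 rad (83.4°).
Interpolate at f = 1/2 with slerp weights a = sin((1−f)δ)/sin δ ≈ 0.670, b = sin(fδ)/sin δ ≈ 0.670.
p = a·p₁ + b·p₂ ≈ (0.142, 0.790, 0.596); φ = arcsin(p_z) ≈ 36.60°, λ = atan2(p_y, p_x) ≈ 79.80°.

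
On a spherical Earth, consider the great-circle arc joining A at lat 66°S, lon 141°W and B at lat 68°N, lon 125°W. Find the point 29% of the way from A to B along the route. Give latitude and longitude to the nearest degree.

≈ lat 27°S, lon 135°W

Convert each endpoint to a unit vector on the sphere (x = cos φ cos λ, y = cos φ sin λ, z = sin φ).
The central angle between the endpoints is δ = arccos(p₁·p₂) ≈ 2.347 rad (134.5°).
Interpolate at f = 0.29 with slerp weights a = sin((1−f)δ)/sin δ ≈ 1.395, b = sin(fδ)/sin δ ≈ 0.882.
p = a·p₁ + b·p₂ ≈ (-0.630, -0.628, -0.457); φ = arcsin(p_z) ≈ -27.18°, λ = atan2(p_y, p_x) ≈ -135.13°.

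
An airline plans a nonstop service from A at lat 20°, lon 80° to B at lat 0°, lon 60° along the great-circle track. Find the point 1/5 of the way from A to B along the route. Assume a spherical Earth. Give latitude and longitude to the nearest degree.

≈ lat 16°, lon 76°

From cos δ = sin φ₁ sin φ₂ + cos φ₁ cos φ₂ cos Δλ, the central angle is δ ≈ 0.489 rad (28.0°).
Interpolate at f = 1/5 with slerp weights a = sin((1−f)δ)/sin δ ≈ 0.812, b = sin(fδ)/sin δ ≈ 0.208.
p = a·p₁ + b·p₂ ≈ (0.236, 0.931, 0.278); φ = arcsin(p_z) ≈ 16.12°, λ = atan2(p_y, p_x) ≈ 75.76°.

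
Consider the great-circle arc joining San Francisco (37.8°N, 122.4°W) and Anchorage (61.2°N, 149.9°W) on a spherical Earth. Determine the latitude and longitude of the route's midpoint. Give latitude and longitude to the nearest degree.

Convert each endpoint to a unit vector on the sphere (x = cos φ cos λ, y = cos φ sin λ, z = sin φ).
The central angle between the endpoints is δ = arccos(p₁·p₂) ≈ 0.506 rad (29.0°).
Interpolate at f = 1/2 with slerp weights a = sin((1−f)δ)/sin δ ≈ 0.516, b = sin(fδ)/sin δ ≈ 0.516.
p = a·p₁ + b·p₂ ≈ (-0.434, -0.469, 0.769); φ = arcsin(p_z) ≈ 50.27°, λ = atan2(p_y, p_x) ≈ -132.75°.

≈ 50°N, 133°W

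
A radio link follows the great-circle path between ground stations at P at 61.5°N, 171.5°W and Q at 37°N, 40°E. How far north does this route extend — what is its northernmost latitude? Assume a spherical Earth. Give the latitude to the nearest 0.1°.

The great circle lies in the plane with unit normal n̂ = (p₁ × p₂)/|p₁ × p₂|.
Here n̂_z ≈ -0.203; the vertex latitude is φ_max = arccos|n̂_z| ≈ 78.3°.

≈ 78.3°N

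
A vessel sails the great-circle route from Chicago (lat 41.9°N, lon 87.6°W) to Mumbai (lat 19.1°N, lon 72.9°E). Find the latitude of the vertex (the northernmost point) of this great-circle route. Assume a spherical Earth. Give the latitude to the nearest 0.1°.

The great circle lies in the plane with unit normal n̂ = (p₁ × p₂)/|p₁ × p₂|.
Here n̂_z ≈ +0.262; the vertex latitude is φ_max = arccos|n̂_z| ≈ 74.8°.
Check via Clairaut: cos φ_max = |cos φ₁| · sin C = cos(41.9°)·sin(20.6°) ≈ 0.262, again giving ≈ 74.8°.

≈ 74.8°N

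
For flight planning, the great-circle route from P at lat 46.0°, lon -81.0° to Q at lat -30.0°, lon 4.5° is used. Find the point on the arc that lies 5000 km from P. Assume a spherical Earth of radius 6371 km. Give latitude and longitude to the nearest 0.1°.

Convert each endpoint to a unit vector on the sphere (x = cos φ cos λ, y = cos φ sin λ, z = sin φ).
The central angle between the endpoints is δ = arccos(p₁·p₂) ≈ 1.889 rad (108.2°). The total great-circle distance is δ·R ≈ 1.889 × 6371 ≈ 12032 km, so the target fraction is f = 5000/12032 ≈ 0.416.
Interpolate at f ≈ 0.416 with slerp weights a = sin((1−f)δ)/sin δ ≈ 0.940, b = sin(fδ)/sin δ ≈ 0.744.
p = a·p₁ + b·p₂ ≈ (0.744, -0.594, 0.304); φ = arcsin(p_z) ≈ 17.71°, λ = atan2(p_y, p_x) ≈ -38.61°.

≈ lat 17.7°, lon -38.6°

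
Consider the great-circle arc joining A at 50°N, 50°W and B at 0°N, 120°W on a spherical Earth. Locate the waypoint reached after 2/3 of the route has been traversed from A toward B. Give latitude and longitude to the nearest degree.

From cos δ = sin φ₁ sin φ₂ + cos φ₁ cos φ₂ cos Δλ, the central angle is δ ≈ 1.349 rad (77.3°).
Interpolate at f = 2/3 with slerp weights a = sin((1−f)δ)/sin δ ≈ 0.446, b = sin(fδ)/sin δ ≈ 0.803.
p = a·p₁ + b·p₂ ≈ (-0.217, -0.914, 0.341); φ = arcsin(p_z) ≈ 19.96°, λ = atan2(p_y, p_x) ≈ -103.36°.

≈ 20°N, 103°W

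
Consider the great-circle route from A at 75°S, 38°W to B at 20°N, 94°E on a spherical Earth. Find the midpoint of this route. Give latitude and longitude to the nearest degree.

≈ 38°S, 80°E

Write both endpoints as unit vectors p₁, p₂ with components (cos φ cos λ, cos φ sin λ, sin φ).
The central angle between the endpoints is δ = arccos(p₁·p₂) ≈ 2.086 rad (119.5°).
Interpolate at f = 1/2 with slerp weights a = sin((1−f)δ)/sin δ ≈ 0.993, b = sin(fδ)/sin δ ≈ 0.993.
p = a·p₁ + b·p₂ ≈ (0.137, 0.773, -0.620); φ = arcsin(p_z) ≈ -38.29°, λ = atan2(p_y, p_x) ≈ 79.91°.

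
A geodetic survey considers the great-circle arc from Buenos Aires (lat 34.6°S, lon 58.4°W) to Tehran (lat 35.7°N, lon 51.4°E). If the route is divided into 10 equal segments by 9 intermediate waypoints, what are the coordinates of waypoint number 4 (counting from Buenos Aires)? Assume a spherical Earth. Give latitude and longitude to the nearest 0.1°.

The haversine formula gives a central angle δ ≈ 2.163 rad (123.9°) between the endpoints.
Interpolate at f = 4/10 with slerp weights a = sin((1−f)δ)/sin δ ≈ 1.160, b = sin(fδ)/sin δ ≈ 0.917.
p = a·p₁ + b·p₂ ≈ (0.965, -0.231, -0.124); φ = arcsin(p_z) ≈ -7.10°, λ = atan2(p_y, p_x) ≈ -13.48°.

≈ lat 7.1°S, lon 13.5°W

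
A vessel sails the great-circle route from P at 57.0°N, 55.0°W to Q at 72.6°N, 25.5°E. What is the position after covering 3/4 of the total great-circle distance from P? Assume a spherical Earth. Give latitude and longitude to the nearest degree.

The haversine formula gives a central angle δ ≈ 0.597 rad (34.2°) between the endpoints.
Interpolate at f = 3/4 with slerp weights a = sin((1−f)δ)/sin δ ≈ 0.264, b = sin(fδ)/sin δ ≈ 0.770.
p = a·p₁ + b·p₂ ≈ (0.290, -0.019, 0.957); φ = arcsin(p_z) ≈ 73.08°, λ = atan2(p_y, p_x) ≈ -3.71°.

≈ 73°N, 4°W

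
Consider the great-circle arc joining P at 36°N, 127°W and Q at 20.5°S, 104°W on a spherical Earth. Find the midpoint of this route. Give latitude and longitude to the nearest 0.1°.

The haversine formula gives a central angle δ ≈ 1.057 rad (60.5°) between the endpoints.
Interpolate at f = 1/2 with slerp weights a = sin((1−f)δ)/sin δ ≈ 0.579, b = sin(fδ)/sin δ ≈ 0.579.
p = a·p₁ + b·p₂ ≈ (-0.413, -0.900, 0.138); φ = arcsin(p_z) ≈ 7.91°, λ = atan2(p_y, p_x) ≈ -114.65°.

≈ 7.9°N, 114.6°W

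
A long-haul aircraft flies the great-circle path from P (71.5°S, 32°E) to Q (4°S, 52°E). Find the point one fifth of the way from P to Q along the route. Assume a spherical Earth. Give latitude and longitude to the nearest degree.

Convert each endpoint to a unit vector on the sphere (x = cos φ cos λ, y = cos φ sin λ, z = sin φ).
The central angle between the endpoints is δ = arccos(p₁·p₂) ≈ 1.199 rad (68.7°).
Interpolate at f = 1/5 with slerp weights a = sin((1−f)δ)/sin δ ≈ 0.879, b = sin(fδ)/sin δ ≈ 0.255.
p = a·p₁ + b·p₂ ≈ (0.393, 0.348, -0.851); φ = arcsin(p_z) ≈ -58.33°, λ = atan2(p_y, p_x) ≈ 41.53°.

≈ (58°S, 42°E)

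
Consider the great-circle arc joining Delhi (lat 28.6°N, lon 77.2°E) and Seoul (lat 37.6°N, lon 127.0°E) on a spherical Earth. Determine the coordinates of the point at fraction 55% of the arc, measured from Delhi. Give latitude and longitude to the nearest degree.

Write both endpoints as unit vectors p₁, p₂ with components (cos φ cos λ, cos φ sin λ, sin φ).
The central angle between the endpoints is δ = arccos(p₁·p₂) ≈ 0.736 rad (42.2°).
Interpolate at f = 0.55 with slerp weights a = sin((1−f)δ)/sin δ ≈ 0.484, b = sin(fδ)/sin δ ≈ 0.587.
p = a·p₁ + b·p₂ ≈ (-0.186, 0.786, 0.590); φ = arcsin(p_z) ≈ 36.14°, λ = atan2(p_y, p_x) ≈ 103.28°.

≈ lat 36°N, lon 103°E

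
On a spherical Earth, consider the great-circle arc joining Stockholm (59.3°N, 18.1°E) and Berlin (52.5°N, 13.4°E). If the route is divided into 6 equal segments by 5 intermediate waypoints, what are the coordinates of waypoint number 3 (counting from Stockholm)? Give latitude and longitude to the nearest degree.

The haversine formula gives a central angle δ ≈ 0.127 rad (7.3°) between the endpoints.
Interpolate at f = 3/6 with slerp weights a = sin((1−f)δ)/sin δ ≈ 0.501, b = sin(fδ)/sin δ ≈ 0.501.
p = a·p₁ + b·p₂ ≈ (0.540, 0.150, 0.828); φ = arcsin(p_z) ≈ 55.92°, λ = atan2(p_y, p_x) ≈ 15.54°.

≈ 56°N, 16°E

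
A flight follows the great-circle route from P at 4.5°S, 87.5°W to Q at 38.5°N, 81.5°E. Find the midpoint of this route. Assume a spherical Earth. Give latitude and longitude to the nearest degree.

Convert each endpoint to a unit vector on the sphere (x = cos φ cos λ, y = cos φ sin λ, z = sin φ).
The central angle between the endpoints is δ = arccos(p₁·p₂) ≈ 2.523 rad (144.6°).
Interpolate at f = 1/2 with slerp weights a = sin((1−f)δ)/sin δ ≈ 1.643, b = sin(fδ)/sin δ ≈ 1.643.
p = a·p₁ + b·p₂ ≈ (0.261, -0.365, 0.894); φ = arcsin(p_z) ≈ 63.34°, λ = atan2(p_y, p_x) ≈ -54.36°.

≈ 63°N, 54°W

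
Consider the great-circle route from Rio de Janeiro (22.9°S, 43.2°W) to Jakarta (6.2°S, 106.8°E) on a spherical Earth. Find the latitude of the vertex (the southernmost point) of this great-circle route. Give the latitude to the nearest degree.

The great circle lies in the plane with unit normal n̂ = (p₁ × p₂)/|p₁ × p₂|.
Here n̂_z ≈ +0.694; the vertex latitude is φ_max = arccos|n̂_z| ≈ 46.1°.
Check via Clairaut: cos φ_max = |cos φ₁| · sin C = cos(22.9°)·sin(131.2°) ≈ 0.694, again giving ≈ 46.1°.

≈ 46°S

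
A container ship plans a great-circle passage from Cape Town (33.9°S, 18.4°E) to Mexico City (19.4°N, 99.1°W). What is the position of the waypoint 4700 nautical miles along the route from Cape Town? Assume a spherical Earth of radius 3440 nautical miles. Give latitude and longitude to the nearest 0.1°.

≈ (4.7°S, 60.6°W)

Write both endpoints as unit vectors p₁, p₂ with components (cos φ cos λ, cos φ sin λ, sin φ).
The central angle between the endpoints is δ = arccos(p₁·p₂) ≈ 2.149 rad (123.1°). The total great-circle distance is δ·R ≈ 2.149 × 3440 ≈ 7394 nmi, so the target fraction is f = 4700/7394 ≈ 0.636.
Interpolate at f ≈ 0.636 with slerp weights a = sin((1−f)δ)/sin δ ≈ 0.842, b = sin(fδ)/sin δ ≈ 1.169.
p = a·p₁ + b·p₂ ≈ (0.489, -0.868, -0.081); φ = arcsin(p_z) ≈ -4.67°, λ = atan2(p_y, p_x) ≈ -60.61°.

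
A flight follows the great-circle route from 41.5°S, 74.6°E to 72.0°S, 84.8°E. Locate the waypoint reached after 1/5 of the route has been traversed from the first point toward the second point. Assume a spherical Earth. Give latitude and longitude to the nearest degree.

≈ 48°S, 76°E

The haversine formula gives a central angle δ ≈ 0.539 rad (30.9°) between the endpoints.
Interpolate at f = 1/5 with slerp weights a = sin((1−f)δ)/sin δ ≈ 0.814, b = sin(fδ)/sin δ ≈ 0.210.
p = a·p₁ + b·p₂ ≈ (0.168, 0.653, -0.739); φ = arcsin(p_z) ≈ -47.64°, λ = atan2(p_y, p_x) ≈ 75.58°.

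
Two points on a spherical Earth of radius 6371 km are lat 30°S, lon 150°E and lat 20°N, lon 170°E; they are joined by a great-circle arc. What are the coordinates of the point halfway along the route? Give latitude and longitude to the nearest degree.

≈ lat 5°S, lon 160°E

Convert each endpoint to a unit vector on the sphere (x = cos φ cos λ, y = cos φ sin λ, z = sin φ).
The central angle between the endpoints is δ = arccos(p₁·p₂) ≈ 0.935 rad (53.6°).
Interpolate at f = 1/2 with slerp weights a = sin((1−f)δ)/sin δ ≈ 0.560, b = sin(fδ)/sin δ ≈ 0.560.
p = a·p₁ + b·p₂ ≈ (-0.938, 0.334, -0.088); φ = arcsin(p_z) ≈ -5.08°, λ = atan2(p_y, p_x) ≈ 160.41°.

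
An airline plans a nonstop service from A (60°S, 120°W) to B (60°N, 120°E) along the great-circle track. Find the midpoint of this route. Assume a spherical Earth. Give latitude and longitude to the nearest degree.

Write both endpoints as unit vectors p₁, p₂ with components (cos φ cos λ, cos φ sin λ, sin φ).
The central angle between the endpoints is δ = arccos(p₁·p₂) ≈ 2.636 rad (151.0°).
Interpolate at f = 1/2 with slerp weights a = sin((1−f)δ)/sin δ ≈ 2.000, b = sin(fδ)/sin δ ≈ 2.000.
p = a·p₁ + b·p₂ ≈ (-1.000, 0.000, 0.000); φ = arcsin(p_z) ≈ 0.00°, λ = atan2(p_y, p_x) ≈ 180.00°.

≈ (0°N, 180°E)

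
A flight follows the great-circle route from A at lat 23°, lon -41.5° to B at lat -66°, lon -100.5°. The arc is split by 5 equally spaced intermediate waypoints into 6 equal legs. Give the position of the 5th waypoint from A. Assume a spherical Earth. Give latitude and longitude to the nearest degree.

Convert each endpoint to a unit vector on the sphere (x = cos φ cos λ, y = cos φ sin λ, z = sin φ).
The central angle between the endpoints is δ = arccos(p₁·p₂) ≈ 1.736 rad (99.4°).
Interpolate at f = 5/6 with slerp weights a = sin((1−f)δ)/sin δ ≈ 0.289, b = sin(fδ)/sin δ ≈ 1.006.
p = a·p₁ + b·p₂ ≈ (0.125, -0.579, -0.806); φ = arcsin(p_z) ≈ -53.70°, λ = atan2(p_y, p_x) ≈ -77.83°.

≈ lat -54°, lon -78°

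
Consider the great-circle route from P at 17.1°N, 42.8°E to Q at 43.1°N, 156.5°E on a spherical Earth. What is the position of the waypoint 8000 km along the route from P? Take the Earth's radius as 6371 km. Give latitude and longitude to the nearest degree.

From cos δ = sin φ₁ sin φ₂ + cos φ₁ cos φ₂ cos Δλ, the central angle is δ ≈ 1.650 rad (94.6°). The total great-circle distance is δ·R ≈ 1.650 × 6371 ≈ 10515 km, so the target fraction is f = 8000/10515 ≈ 0.761.
Interpolate at f ≈ 0.761 with slerp weights a = sin((1−f)δ)/sin δ ≈ 0.386, b = sin(fδ)/sin δ ≈ 0.954.
p = a·p₁ + b·p₂ ≈ (-0.368, 0.528, 0.765); φ = arcsin(p_z) ≈ 49.92°, λ = atan2(p_y, p_x) ≈ 124.87°.

≈ 50°N, 125°E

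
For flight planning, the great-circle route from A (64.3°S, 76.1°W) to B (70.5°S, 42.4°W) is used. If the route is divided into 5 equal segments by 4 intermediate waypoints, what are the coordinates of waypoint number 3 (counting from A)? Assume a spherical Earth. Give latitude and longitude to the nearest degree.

≈ (69°S, 58°W)

From cos δ = sin φ₁ sin φ₂ + cos φ₁ cos φ₂ cos Δλ, the central angle is δ ≈ 0.246 rad (14.1°).
Interpolate at f = 3/5 with slerp weights a = sin((1−f)δ)/sin δ ≈ 0.403, b = sin(fδ)/sin δ ≈ 0.604.
p = a·p₁ + b·p₂ ≈ (0.191, -0.306, -0.933); φ = arcsin(p_z) ≈ -68.87°, λ = atan2(p_y, p_x) ≈ -58.02°.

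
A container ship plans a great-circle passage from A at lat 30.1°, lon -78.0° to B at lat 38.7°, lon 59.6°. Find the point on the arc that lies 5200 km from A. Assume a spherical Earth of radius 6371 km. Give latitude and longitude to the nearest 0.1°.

The haversine formula gives a central angle δ ≈ 1.757 rad (100.7°) between the endpoints. The total great-circle distance is δ·R ≈ 1.757 × 6371 ≈ 11193 km, so the target fraction is f = 5200/11193 ≈ 0.465.
Interpolate at f ≈ 0.465 with slerp weights a = sin((1−f)δ)/sin δ ≈ 0.822, b = sin(fδ)/sin δ ≈ 0.741.
p = a·p₁ + b·p₂ ≈ (0.441, -0.197, 0.876); φ = arcsin(p_z) ≈ 61.15°, λ = atan2(p_y, p_x) ≈ -24.06°.

≈ lat 61.1°, lon -24.1°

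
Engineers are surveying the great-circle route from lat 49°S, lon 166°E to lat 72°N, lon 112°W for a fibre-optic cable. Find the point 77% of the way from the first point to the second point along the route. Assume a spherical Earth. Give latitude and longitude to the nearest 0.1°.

From cos δ = sin φ₁ sin φ₂ + cos φ₁ cos φ₂ cos Δλ, the central angle is δ ≈ 2.332 rad (133.6°).
Interpolate at f = 0.77 with slerp weights a = sin((1−f)δ)/sin δ ≈ 0.706, b = sin(fδ)/sin δ ≈ 1.346.
p = a·p₁ + b·p₂ ≈ (-0.605, -0.274, 0.748); φ = arcsin(p_z) ≈ 48.40°, λ = atan2(p_y, p_x) ≈ -155.66°.

≈ lat 48.4°N, lon 155.7°W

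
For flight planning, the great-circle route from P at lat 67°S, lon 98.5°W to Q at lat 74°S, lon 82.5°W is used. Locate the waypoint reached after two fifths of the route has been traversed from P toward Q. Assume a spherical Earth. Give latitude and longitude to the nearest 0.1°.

≈ lat 70.0°S, lon 93.4°W

The haversine formula gives a central angle δ ≈ 0.153 rad (8.7°) between the endpoints.
Interpolate at f = 2/5 with slerp weights a = sin((1−f)δ)/sin δ ≈ 0.601, b = sin(fδ)/sin δ ≈ 0.401.
p = a·p₁ + b·p₂ ≈ (-0.020, -0.342, -0.939); φ = arcsin(p_z) ≈ -69.96°, λ = atan2(p_y, p_x) ≈ -93.40°.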